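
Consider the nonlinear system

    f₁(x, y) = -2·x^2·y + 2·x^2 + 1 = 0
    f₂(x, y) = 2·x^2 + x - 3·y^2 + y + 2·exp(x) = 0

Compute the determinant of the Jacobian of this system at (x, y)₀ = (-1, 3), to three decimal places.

J = [[-4·x·y + 4·x, -2·x^2], [4·x + 2·exp(x) + 1, -6·y + 1]].
At the point, J = [[8.000, -2.000], [-2.26424, -17.000]].
det J = -140.528.

-140.528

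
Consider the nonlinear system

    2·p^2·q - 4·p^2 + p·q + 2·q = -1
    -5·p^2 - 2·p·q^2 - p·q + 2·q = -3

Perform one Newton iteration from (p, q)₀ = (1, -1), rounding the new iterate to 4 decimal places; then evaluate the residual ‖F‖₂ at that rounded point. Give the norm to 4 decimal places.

7.9267

At (1, -1): F = (-8.0000, -5.0000).
Jacobian J = [[4·p·q - 8·p + q, 2·p^2 + p + 2], [-10·p - 2·q^2 - q, -4·p·q - p + 2]].
At the point, J = [[-13.0000, 5.0000], [-11.0000, 5.0000]] (det J = -10.0000).
Solving J·Δ = −F gives Δ = (-1.5000, -2.3000).
Then the next iterate is (p, q)₁ = (-0.5000, -3.3000).
Re-evaluating at (-0.5000, -3.3000): F = (-6.6000, 4.3900), so ‖F‖₂ = 7.9267.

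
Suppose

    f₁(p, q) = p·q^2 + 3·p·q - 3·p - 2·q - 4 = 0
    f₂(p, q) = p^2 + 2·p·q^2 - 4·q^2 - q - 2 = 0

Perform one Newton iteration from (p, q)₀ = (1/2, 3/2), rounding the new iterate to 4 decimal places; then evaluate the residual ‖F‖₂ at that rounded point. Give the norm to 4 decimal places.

1.7692

At (1/2, 3/2): F = (-5.1250, -10.0000).
Jacobian J = [[q^2 + 3·q - 3, 2·p·q + 3·p - 2], [2·p + 2·q^2, 4·p·q - 8·q - 1]].
At the point, J = [[3.7500, 1.0000], [5.5000, -10.0000]] (det J = -43.0000).
Solving J·Δ = −F gives Δ = (1.4244, -0.2166).
Then the next iterate is (p, q)₁ = (1.9244, 1.2834).
Re-evaluating at (1.9244, 1.2834): F = (-1.760966, 0.170871), so ‖F‖₂ = 1.7692.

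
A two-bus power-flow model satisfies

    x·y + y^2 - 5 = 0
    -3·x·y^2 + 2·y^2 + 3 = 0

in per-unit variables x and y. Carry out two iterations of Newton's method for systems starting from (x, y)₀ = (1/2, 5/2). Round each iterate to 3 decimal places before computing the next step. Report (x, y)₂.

At (1/2, 5/2): F = (2.500, 6.125).
Jacobian J = [[y, x + 2·y], [-3·y^2, -6·x·y + 4·y]].
At the point, J = [[2.500, 5.500], [-18.750, 2.500]] (det J = 109.375).
Solving J·Δ = −F gives Δ = (0.251, -0.569).
Then the next iterate is (x, y)₁ = (0.751, 1.931).
Round to (0.751, 1.931) and repeat: F = (0.17894, 2.05662), J = [[1.931, 4.613], [-11.18628, -0.97709]].
Δ = (0.194, -0.120), so (x, y)₂ = (0.945, 1.811).

(0.945, 1.811)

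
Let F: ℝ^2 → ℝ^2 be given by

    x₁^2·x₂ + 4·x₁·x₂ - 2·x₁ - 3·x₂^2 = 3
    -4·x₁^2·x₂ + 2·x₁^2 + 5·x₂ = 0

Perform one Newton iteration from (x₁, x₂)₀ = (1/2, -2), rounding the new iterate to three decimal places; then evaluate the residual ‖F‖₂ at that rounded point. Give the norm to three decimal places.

6.234

At (1/2, -2): F = (-20.500, -7.500).
Jacobian J = [[2·x₁·x₂ + 4·x₂ - 2, x₁^2 + 4·x₁ - 6·x₂], [-8·x₁·x₂ + 4·x₁, -4·x₁^2 + 5]].
At the point, J = [[-12.000, 14.250], [10.000, 4.000]] (det J = -190.500).
Solving J·Δ = −F gives Δ = (0.131, 1.549).
Then the next iterate is (x₁, x₂)₁ = (0.631, -0.451).
Re-evaluating at (0.631, -0.451): F = (-6.19010, -0.74040), so ‖F‖₂ = 6.234.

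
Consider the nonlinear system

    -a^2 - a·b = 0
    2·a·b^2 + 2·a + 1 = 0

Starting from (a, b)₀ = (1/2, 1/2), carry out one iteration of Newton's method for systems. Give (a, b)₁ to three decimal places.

(3.000, -8.000)

At (1/2, 1/2): F = (-0.500, 2.250).
Jacobian J = [[-2·a - b, -a], [2·b^2 + 2, 4·a·b]].
At the point, J = [[-1.500, -0.500], [2.500, 1.000]] (det J = -0.250).
Solving J·Δ = −F gives Δ = (2.500, -8.500).
Then the next iterate is (a, b)₁ = (3.000, -8.000).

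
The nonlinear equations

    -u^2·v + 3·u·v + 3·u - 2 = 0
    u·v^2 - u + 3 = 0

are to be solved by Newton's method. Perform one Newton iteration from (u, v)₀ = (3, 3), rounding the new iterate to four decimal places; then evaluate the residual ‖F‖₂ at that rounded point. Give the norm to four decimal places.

6.3973

At (3, 3): F = (7.0000, 27.0000).
Jacobian J = [[-2·u·v + 3·v + 3, -u^2 + 3·u], [v^2 - 1, 2·u·v]].
At the point, J = [[-6.0000, 0.0000], [8.0000, 18.0000]] (det J = -108.0000).
Solving J·Δ = −F gives Δ = (1.1667, -2.0185).
Then the next iterate is (u, v)₁ = (4.1667, 0.9815).
Re-evaluating at (4.1667, 0.9815): F = (5.728745, 2.847258), so ‖F‖₂ = 6.3973.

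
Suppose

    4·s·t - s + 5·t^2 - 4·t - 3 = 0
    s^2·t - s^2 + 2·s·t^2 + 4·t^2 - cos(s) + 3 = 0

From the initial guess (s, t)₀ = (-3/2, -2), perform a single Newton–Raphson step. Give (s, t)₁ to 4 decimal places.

(-1.3750, -0.7542)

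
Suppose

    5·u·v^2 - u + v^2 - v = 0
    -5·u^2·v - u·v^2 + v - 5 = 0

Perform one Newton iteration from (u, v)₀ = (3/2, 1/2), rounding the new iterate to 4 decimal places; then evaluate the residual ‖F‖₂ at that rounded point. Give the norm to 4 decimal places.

At (3/2, 1/2): F = (0.1250, -10.5000).
Jacobian J = [[5·v^2 - 1, 10·u·v + 2·v - 1], [-10·u·v - v^2, -5·u^2 - 2·u·v + 1]].
At the point, J = [[0.2500, 7.5000], [-7.7500, -11.7500]] (det J = 55.1875).
Solving J·Δ = −F gives Δ = (-1.4003, 0.0300).
Then the next iterate is (u, v)₁ = (0.0997, 0.5300).
Re-evaluating at (0.0997, 0.5300): F = (-0.208771, -4.524347), so ‖F‖₂ = 4.5292.

4.5292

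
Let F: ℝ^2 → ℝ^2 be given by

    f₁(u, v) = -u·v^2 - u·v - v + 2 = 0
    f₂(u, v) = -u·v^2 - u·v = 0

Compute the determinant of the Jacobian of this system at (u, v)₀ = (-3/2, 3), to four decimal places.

-12.0000

J = [[-v^2 - v, -2·u·v - u - 1], [-v^2 - v, -2·u·v - u]].
At the point, J = [[-12.0000, 9.5000], [-12.0000, 10.5000]].
det J = -12.0000.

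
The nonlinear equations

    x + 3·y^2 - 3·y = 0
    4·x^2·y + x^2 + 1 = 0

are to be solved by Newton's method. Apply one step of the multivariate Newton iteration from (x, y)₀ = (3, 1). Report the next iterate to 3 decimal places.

(2.444, 0.185)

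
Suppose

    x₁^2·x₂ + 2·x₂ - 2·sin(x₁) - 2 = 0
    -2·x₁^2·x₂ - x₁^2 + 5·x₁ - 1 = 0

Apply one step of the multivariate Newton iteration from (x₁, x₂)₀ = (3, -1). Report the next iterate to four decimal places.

At (3, -1): F = (-13.282240, 23.0000).
Jacobian J = [[2·x₁·x₂ - 2·cos(x₁), x₁^2 + 2], [-4·x₁·x₂ - 2·x₁ + 5, -2·x₁^2]].
At the point, J = [[-4.020015, 11.0000], [11.0000, -18.0000]] (det J = -48.639730).
Solving J·Δ = −F gives Δ = (-0.2862, 1.1029).
Then the next iterate is (x₁, x₂)₁ = (2.7138, 0.1029).

(2.7138, 0.1029)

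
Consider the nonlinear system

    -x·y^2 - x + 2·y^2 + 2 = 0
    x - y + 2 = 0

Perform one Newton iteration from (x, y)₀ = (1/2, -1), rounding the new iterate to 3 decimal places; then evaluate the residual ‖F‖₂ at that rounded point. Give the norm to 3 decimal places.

At (1/2, -1): F = (3.000, 3.500).
Jacobian J = [[-y^2 - 1, -2·x·y + 4·y], [1, -1]].
At the point, J = [[-2.000, -3.000], [1.000, -1.000]] (det J = 5.000).
Solving J·Δ = −F gives Δ = (-1.500, 2.000).
Then the next iterate is (x, y)₁ = (-1.000, 1.000).
Re-evaluating at (-1.000, 1.000): F = (6.000, 0.000), so ‖F‖₂ = 6.000.

6.000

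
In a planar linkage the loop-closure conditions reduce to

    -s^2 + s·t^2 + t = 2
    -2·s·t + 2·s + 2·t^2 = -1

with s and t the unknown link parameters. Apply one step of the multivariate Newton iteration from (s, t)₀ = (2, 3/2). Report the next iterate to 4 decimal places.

(9.0000, 3.2500)

At (2, 3/2): F = (0.0000, 3.5000).
Jacobian J = [[-2·s + t^2, 2·s·t + 1], [-2·t + 2, -2·s + 4·t]].
At the point, J = [[-1.7500, 7.0000], [-1.0000, 2.0000]] (det J = 3.5000).
Solving J·Δ = −F gives Δ = (7.0000, 1.7500).
Then the next iterate is (s, t)₁ = (9.0000, 3.2500).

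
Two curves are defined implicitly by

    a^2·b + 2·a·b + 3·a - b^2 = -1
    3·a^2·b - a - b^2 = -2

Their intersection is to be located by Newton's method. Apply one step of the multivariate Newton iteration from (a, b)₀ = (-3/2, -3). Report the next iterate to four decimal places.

At (-3/2, -3): F = (-10.2500, -25.7500).
Jacobian J = [[2·a·b + 2·b + 3, a^2 + 2·a - 2·b], [6·a·b - 1, 3·a^2 - 2·b]].
At the point, J = [[6.0000, 5.2500], [26.0000, 12.7500]] (det J = -60.0000).
Solving J·Δ = −F gives Δ = (0.0750, 1.8667).
Then the next iterate is (a, b)₁ = (-1.4250, -1.1333).

(-1.4250, -1.1333)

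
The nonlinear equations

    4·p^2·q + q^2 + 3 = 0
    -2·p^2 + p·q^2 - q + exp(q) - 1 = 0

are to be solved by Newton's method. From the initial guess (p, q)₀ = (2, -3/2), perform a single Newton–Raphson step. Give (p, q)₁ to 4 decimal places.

(1.3127, -1.3266)

At (2, -3/2): F = (-18.7500, -2.776870).
Jacobian J = [[8·p·q, 4·p^2 + 2·q], [-4·p + q^2, 2·p·q + exp(q) - 1]].
At the point, J = [[-24.0000, 13.0000], [-5.7500, -6.776870]] (det J = 237.394876).
Solving J·Δ = −F gives Δ = (-0.6873, 0.1734).
Then the next iterate is (p, q)₁ = (1.3127, -1.3266).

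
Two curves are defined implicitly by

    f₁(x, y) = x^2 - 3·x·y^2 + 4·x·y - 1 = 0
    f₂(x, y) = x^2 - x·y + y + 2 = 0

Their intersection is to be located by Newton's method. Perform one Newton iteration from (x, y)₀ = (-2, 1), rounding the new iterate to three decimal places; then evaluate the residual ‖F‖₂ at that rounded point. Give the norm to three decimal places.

15.297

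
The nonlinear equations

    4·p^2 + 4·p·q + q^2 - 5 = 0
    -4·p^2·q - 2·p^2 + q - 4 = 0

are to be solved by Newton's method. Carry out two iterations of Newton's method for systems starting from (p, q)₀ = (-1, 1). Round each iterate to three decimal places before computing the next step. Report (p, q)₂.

(-2.935, 3.536)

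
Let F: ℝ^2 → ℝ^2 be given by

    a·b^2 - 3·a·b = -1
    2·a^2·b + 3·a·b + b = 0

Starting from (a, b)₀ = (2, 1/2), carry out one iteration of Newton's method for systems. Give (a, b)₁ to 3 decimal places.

At (2, 1/2): F = (-1.500, 7.500).
Jacobian J = [[b^2 - 3·b, 2·a·b - 3·a], [4·a·b + 3·b, 2·a^2 + 3·a + 1]].
At the point, J = [[-1.250, -4.000], [5.500, 15.000]] (det J = 3.250).
Solving J·Δ = −F gives Δ = (-2.308, 0.346).
Then the next iterate is (a, b)₁ = (-0.308, 0.846).

(-0.308, 0.846)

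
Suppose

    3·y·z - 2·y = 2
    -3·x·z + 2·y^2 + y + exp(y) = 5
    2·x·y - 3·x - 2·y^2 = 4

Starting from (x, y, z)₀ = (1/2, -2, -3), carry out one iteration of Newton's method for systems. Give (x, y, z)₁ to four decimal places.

(1.6123, 0.5873, -4.4101)

At (1/2, -2, -3): F = (20.0000, 5.635335, -15.5000).
Jacobian J = [[0, 3·z - 2, 3·y], [-3·z, 4·y + exp(y) + 1, -3·x], [2·y - 3, 2·x - 4·y, 0]].
At the point, J = [[0.0000, -11.0000, -6.0000], [9.0000, -6.864665, -1.5000], [-7.0000, 9.0000, 0.0000]] (det J = -313.184082).
Solving J·Δ = −F gives Δ = (1.1123, 2.5873, -1.4101).
Then the next iterate is (x, y, z)₁ = (1.6123, 0.5873, -4.4101).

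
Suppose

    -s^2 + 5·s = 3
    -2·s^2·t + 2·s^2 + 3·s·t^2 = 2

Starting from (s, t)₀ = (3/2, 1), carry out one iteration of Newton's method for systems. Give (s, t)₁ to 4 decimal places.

(0.3750, 1.1944)

At (3/2, 1): F = (2.2500, 2.5000).
Jacobian J = [[-2·s + 5, 0], [-4·s·t + 4·s + 3·t^2, -2·s^2 + 6·s·t]].
At the point, J = [[2.0000, 0.0000], [3.0000, 4.5000]] (det J = 9.0000).
Solving J·Δ = −F gives Δ = (-1.1250, 0.1944).
Then the next iterate is (s, t)₁ = (0.3750, 1.1944).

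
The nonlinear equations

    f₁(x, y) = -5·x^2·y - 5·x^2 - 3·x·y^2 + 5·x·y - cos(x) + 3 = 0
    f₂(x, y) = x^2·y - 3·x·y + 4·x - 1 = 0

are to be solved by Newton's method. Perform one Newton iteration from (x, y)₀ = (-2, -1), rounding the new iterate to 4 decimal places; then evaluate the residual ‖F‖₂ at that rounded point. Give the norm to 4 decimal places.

At (-2, -1): F = (19.416147, -19.0000).
Jacobian J = [[-10·x·y - 10·x - 3·y^2 + 5·y + sin(x), -5·x^2 - 6·x·y + 5·x], [2·x·y - 3·y + 4, x^2 - 3·x]].
At the point, J = [[-8.909297, -42.0000], [11.0000, 10.0000]] (det J = 372.907026).
Solving J·Δ = −F gives Δ = (1.6193, 0.1188).
Then the next iterate is (x, y)₁ = (-0.3807, -0.8812).
Re-evaluating at (-0.3807, -0.8812): F = (4.549726, -3.656933), so ‖F‖₂ = 5.8372.

5.8372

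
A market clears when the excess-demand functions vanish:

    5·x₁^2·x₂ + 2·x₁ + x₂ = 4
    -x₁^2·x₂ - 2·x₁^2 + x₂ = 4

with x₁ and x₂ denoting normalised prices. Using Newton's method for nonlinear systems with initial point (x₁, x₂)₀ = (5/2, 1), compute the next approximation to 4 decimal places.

At (5/2, 1): F = (33.2500, -21.7500).
Jacobian J = [[10·x₁·x₂ + 2, 5·x₁^2 + 1], [-2·x₁·x₂ - 4·x₁, -x₁^2 + 1]].
At the point, J = [[27.0000, 32.2500], [-15.0000, -5.2500]] (det J = 342.0000).
Solving J·Δ = −F gives Δ = (-1.5406, 0.2588).
Then the next iterate is (x₁, x₂)₁ = (0.9594, 1.2588).

(0.9594, 1.2588)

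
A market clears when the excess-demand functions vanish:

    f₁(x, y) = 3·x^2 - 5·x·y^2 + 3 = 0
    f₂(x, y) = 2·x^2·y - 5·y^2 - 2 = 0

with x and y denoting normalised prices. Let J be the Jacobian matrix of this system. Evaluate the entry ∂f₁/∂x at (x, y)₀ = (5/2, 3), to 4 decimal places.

∂f₁/∂x = 6·x - 5·y^2.
At (5/2, 3) this is -30.0000.

-30.0000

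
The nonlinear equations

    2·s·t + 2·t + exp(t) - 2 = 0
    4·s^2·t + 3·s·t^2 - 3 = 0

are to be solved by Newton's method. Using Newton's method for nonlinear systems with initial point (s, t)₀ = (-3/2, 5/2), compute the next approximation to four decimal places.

At (-3/2, 5/2): F = (7.682494, -8.6250).
Jacobian J = [[2·t, 2·s + exp(t) + 2], [8·s·t + 3·t^2, 4·s^2 + 6·s·t]].
At the point, J = [[5.0000, 11.182494], [-11.2500, -13.5000]] (det J = 58.303057).
Solving J·Δ = −F gives Δ = (0.1246, -0.7427).
Then the next iterate is (s, t)₁ = (-1.3754, 1.7573).

(-1.3754, 1.7573)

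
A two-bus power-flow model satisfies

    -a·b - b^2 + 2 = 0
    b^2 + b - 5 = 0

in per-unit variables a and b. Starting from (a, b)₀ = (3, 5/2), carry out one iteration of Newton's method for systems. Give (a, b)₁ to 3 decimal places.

(0.300, 1.875)

At (3, 5/2): F = (-11.750, 3.750).
Jacobian J = [[-b, -a - 2·b], [0, 2·b + 1]].
At the point, J = [[-2.500, -8.000], [0.000, 6.000]] (det J = -15.000).
Solving J·Δ = −F gives Δ = (-2.700, -0.625).
Then the next iterate is (a, b)₁ = (0.300, 1.875).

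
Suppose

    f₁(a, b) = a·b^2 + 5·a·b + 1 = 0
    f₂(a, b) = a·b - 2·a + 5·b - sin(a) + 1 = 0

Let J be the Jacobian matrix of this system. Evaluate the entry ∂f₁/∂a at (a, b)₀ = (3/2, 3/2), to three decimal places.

∂f₁/∂a = b^2 + 5·b.
At (3/2, 3/2) this is 9.750.

9.750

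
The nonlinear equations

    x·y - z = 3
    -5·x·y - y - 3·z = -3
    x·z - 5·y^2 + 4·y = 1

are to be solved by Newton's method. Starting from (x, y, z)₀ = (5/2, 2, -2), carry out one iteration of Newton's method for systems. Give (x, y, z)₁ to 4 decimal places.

(1.9315, 1.0046, -1.6256)

At (5/2, 2, -2): F = (4.0000, -18.0000, -18.0000).
Jacobian J = [[y, x, -1], [-5·y, -5·x - 1, -3], [z, -10·y + 4, x]].
At the point, J = [[2.0000, 2.5000, -1.0000], [-10.0000, -13.5000, -3.0000], [-2.0000, -16.0000, 2.5000]] (det J = -219.0000).
Solving J·Δ = −F gives Δ = (-0.5685, -0.9954, 0.3744).
Then the next iterate is (x, y, z)₁ = (1.9315, 1.0046, -1.6256).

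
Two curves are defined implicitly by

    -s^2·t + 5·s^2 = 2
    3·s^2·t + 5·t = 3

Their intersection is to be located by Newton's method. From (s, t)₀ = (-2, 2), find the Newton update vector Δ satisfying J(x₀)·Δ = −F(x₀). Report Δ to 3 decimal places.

At (-2, 2): F = (10.000, 31.000).
Jacobian J = [[-2·s·t + 10·s, -s^2], [6·s·t, 3·s^2 + 5]].
At the point, J = [[-12.000, -4.000], [-24.000, 17.000]] (det J = -300.000).
Solving J·Δ = −F gives Δ = (0.980, -0.440).

(0.980, -0.440)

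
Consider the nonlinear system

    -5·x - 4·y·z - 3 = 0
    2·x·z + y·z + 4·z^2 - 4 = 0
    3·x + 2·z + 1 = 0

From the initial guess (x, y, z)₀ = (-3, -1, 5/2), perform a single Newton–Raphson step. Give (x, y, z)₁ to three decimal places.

At (-3, -1, 5/2): F = (22.000, 3.500, -3.000).
Jacobian J = [[-5, -4·z, -4·y], [2·z, z, 2·x + y + 8·z], [3, 0, 2]].
At the point, J = [[-5.000, -10.000, 4.000], [5.000, 2.500, 13.000], [3.000, 0.000, 2.000]] (det J = -345.000).
Solving J·Δ = −F gives Δ = (1.739, 0.887, -1.109).
Then the next iterate is (x, y, z)₁ = (-1.261, -0.113, 1.391).

(-1.261, -0.113, 1.391)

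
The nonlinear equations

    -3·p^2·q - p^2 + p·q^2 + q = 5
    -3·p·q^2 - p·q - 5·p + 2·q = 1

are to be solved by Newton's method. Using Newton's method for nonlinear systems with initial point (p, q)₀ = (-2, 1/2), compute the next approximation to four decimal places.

At (-2, 1/2): F = (-15.0000, 12.5000).
Jacobian J = [[-6·p·q - 2·p + q^2, -3·p^2 + 2·p·q + 1], [-3·q^2 - q - 5, -6·p·q - p + 2]].
At the point, J = [[10.2500, -13.0000], [-6.2500, 10.0000]] (det J = 21.2500).
Solving J·Δ = −F gives Δ = (-0.5882, -1.6176).
Then the next iterate is (p, q)₁ = (-2.5882, -1.1176).

(-2.5882, -1.1176)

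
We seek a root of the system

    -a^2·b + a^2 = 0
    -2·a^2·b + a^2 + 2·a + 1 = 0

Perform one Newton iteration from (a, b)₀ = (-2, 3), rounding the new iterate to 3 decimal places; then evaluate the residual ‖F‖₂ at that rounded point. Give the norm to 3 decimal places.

4.874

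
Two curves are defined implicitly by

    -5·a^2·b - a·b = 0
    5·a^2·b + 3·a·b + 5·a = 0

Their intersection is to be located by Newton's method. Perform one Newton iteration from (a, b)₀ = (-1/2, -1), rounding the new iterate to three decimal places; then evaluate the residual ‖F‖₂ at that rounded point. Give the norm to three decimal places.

At (-1/2, -1): F = (0.750, -2.250).
Jacobian J = [[-10·a·b - b, -5·a^2 - a], [10·a·b + 3·b + 5, 5·a^2 + 3·a]].
At the point, J = [[-4.000, -0.750], [7.000, -0.250]] (det J = 6.250).
Solving J·Δ = −F gives Δ = (0.300, -0.600).
Then the next iterate is (a, b)₁ = (-0.200, -1.600).
Re-evaluating at (-0.200, -1.600): F = (0.000, -0.360), so ‖F‖₂ = 0.360.

0.360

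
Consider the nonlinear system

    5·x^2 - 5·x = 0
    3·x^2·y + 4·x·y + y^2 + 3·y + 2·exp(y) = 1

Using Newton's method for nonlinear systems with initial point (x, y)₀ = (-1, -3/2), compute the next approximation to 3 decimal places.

At (-1, -3/2): F = (10.000, -1.30374).
Jacobian J = [[10·x - 5, 0], [6·x·y + 4·y, 3·x^2 + 4·x + 2·y + 2·exp(y) + 3]].
At the point, J = [[-15.000, 0.000], [3.000, -0.55374]] (det J = 8.30610).
Solving J·Δ = −F gives Δ = (0.667, 1.257).
Then the next iterate is (x, y)₁ = (-0.333, -0.243).

(-0.333, -0.243)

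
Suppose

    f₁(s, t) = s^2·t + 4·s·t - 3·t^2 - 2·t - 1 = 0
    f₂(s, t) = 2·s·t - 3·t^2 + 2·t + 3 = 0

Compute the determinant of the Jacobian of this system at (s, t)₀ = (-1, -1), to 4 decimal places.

J = [[2·s·t + 4·t, s^2 + 4·s - 6·t - 2], [2·t, 2·s - 6·t + 2]].
At the point, J = [[-2.0000, 1.0000], [-2.0000, 6.0000]].
det J = -10.0000.

-10.0000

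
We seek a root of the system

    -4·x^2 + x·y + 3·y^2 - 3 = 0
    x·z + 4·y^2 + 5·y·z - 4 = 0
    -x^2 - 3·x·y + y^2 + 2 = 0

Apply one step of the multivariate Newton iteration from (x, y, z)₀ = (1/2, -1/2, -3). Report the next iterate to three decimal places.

(-0.750, 0.350, -7.700)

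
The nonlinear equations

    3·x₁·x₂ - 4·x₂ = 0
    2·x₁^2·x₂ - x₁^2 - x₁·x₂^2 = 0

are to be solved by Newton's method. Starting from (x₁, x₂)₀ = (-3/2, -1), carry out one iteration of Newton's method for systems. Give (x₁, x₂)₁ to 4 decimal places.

(-0.9980, -0.1772)

At (-3/2, -1): F = (8.5000, -5.2500).
Jacobian J = [[3·x₂, 3·x₁ - 4], [4·x₁·x₂ - 2·x₁ - x₂^2, 2·x₁^2 - 2·x₁·x₂]].
At the point, J = [[-3.0000, -8.5000], [8.0000, 1.5000]] (det J = 63.5000).
Solving J·Δ = −F gives Δ = (0.5020, 0.8228).
Then the next iterate is (x₁, x₂)₁ = (-0.9980, -0.1772).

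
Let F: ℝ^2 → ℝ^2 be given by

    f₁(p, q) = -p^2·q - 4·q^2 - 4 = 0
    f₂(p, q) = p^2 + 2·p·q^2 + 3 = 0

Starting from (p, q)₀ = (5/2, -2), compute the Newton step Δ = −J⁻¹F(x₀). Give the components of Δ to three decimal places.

(-0.414, 1.194)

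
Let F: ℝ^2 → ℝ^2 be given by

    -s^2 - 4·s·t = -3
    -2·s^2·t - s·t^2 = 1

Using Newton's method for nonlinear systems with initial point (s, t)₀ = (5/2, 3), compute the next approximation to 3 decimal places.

At (5/2, 3): F = (-33.250, -61.000).
Jacobian J = [[-2·s - 4·t, -4·s], [-4·s·t - t^2, -2·s^2 - 2·s·t]].
At the point, J = [[-17.000, -10.000], [-39.000, -27.500]] (det J = 77.500).
Solving J·Δ = −F gives Δ = (-3.927, 3.352).
Then the next iterate is (s, t)₁ = (-1.427, 6.352).

(-1.427, 6.352)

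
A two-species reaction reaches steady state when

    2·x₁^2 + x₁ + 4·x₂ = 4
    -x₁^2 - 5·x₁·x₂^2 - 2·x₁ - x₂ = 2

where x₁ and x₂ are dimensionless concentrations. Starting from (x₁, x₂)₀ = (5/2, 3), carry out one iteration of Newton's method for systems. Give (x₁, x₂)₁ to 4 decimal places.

(0.5366, 2.6493)

At (5/2, 3): F = (23.0000, -128.7500).
Jacobian J = [[4·x₁ + 1, 4], [-2·x₁ - 5·x₂^2 - 2, -10·x₁·x₂ - 1]].
At the point, J = [[11.0000, 4.0000], [-52.0000, -76.0000]] (det J = -628.0000).
Solving J·Δ = −F gives Δ = (-1.9634, -0.3507).
Then the next iterate is (x₁, x₂)₁ = (0.5366, 2.6493).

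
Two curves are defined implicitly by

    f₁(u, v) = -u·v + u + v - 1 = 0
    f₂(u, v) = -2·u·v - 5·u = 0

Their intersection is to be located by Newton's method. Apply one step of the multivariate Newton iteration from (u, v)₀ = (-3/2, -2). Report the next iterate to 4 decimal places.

(0.7826, -1.7391)

At (-3/2, -2): F = (-7.5000, 1.5000).
Jacobian J = [[-v + 1, -u + 1], [-2·v - 5, -2·u]].
At the point, J = [[3.0000, 2.5000], [-1.0000, 3.0000]] (det J = 11.5000).
Solving J·Δ = −F gives Δ = (2.2826, 0.2609).
Then the next iterate is (u, v)₁ = (0.7826, -1.7391).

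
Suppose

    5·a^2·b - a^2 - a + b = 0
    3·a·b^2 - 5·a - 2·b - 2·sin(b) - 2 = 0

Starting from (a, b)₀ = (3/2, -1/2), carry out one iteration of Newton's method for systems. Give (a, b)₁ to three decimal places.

(0.411, -0.716)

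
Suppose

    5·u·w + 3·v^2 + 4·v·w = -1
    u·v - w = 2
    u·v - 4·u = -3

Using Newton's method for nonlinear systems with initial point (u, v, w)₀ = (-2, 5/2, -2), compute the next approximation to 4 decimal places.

(0.6721, 3.4959, -2.3115)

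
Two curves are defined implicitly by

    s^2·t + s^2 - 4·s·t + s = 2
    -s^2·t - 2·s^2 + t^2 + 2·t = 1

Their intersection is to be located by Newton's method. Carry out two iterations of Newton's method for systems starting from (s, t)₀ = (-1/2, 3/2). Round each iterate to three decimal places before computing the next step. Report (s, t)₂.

(-0.631, 0.758)

At (-1/2, 3/2): F = (1.125, 3.375).
Jacobian J = [[2·s·t + 2·s - 4·t + 1, s^2 - 4·s], [-2·s·t - 4·s, -s^2 + 2·t + 2]].
At the point, J = [[-7.500, 2.250], [3.500, 4.750]] (det J = -43.500).
Solving J·Δ = −F gives Δ = (-0.052, -0.672).
Then the next iterate is (s, t)₁ = (-0.552, 0.828).
Round to (-0.552, 0.828) and repeat: F = (-0.16678, 0.47988), J = [[-4.33011, 2.51270], [3.12211, 3.35130]].
Δ = (-0.079, -0.070), so (s, t)₂ = (-0.631, 0.758).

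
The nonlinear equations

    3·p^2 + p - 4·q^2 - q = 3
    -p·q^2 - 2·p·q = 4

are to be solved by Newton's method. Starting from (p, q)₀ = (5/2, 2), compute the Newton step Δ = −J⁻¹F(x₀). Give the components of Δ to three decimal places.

(-1.095, -1.016)

At (5/2, 2): F = (0.250, -24.000).
Jacobian J = [[6·p + 1, -8·q - 1], [-q^2 - 2·q, -2·p·q - 2·p]].
At the point, J = [[16.000, -17.000], [-8.000, -15.000]] (det J = -376.000).
Solving J·Δ = −F gives Δ = (-1.095, -1.016).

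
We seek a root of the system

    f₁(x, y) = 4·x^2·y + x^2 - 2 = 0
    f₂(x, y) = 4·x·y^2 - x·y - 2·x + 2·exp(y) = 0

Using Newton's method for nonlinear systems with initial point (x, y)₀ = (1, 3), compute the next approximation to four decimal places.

(0.7299, 2.0059)

At (1, 3): F = (11.0000, 71.171074).
Jacobian J = [[8·x·y + 2·x, 4·x^2], [4·y^2 - y - 2, 8·x·y - x + 2·exp(y)]].
At the point, J = [[26.0000, 4.0000], [31.0000, 63.171074]] (det J = 1518.447920).
Solving J·Δ = −F gives Δ = (-0.2701, -0.9941).
Then the next iterate is (x, y)₁ = (0.7299, 2.0059).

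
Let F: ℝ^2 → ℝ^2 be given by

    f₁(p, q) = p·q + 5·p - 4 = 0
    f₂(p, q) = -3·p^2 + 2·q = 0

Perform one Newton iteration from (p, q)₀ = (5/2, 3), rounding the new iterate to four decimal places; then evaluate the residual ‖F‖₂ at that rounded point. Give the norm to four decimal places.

5.2701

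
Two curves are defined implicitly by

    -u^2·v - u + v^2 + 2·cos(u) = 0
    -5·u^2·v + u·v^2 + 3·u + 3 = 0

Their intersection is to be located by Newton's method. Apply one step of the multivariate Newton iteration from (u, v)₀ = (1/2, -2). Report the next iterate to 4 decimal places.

(0.2290, -0.6485)

At (1/2, -2): F = (5.755165, 9.0000).
Jacobian J = [[-2·u·v - 2·sin(u) - 1, -u^2 + 2·v], [-10·u·v + v^2 + 3, -5·u^2 + 2·u·v]].
At the point, J = [[0.041149, -4.2500], [17.0000, -3.2500]] (det J = 72.116266).
Solving J·Δ = −F gives Δ = (-0.2710, 1.3515).
Then the next iterate is (u, v)₁ = (0.2290, -0.6485).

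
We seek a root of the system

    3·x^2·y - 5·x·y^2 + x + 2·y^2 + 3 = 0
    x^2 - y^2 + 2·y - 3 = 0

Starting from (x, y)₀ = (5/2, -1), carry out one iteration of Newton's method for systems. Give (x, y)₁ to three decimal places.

At (5/2, -1): F = (-23.750, 0.250).
Jacobian J = [[6·x·y - 5·y^2 + 1, 3·x^2 - 10·x·y + 4·y], [2·x, -2·y + 2]].
At the point, J = [[-19.000, 39.750], [5.000, 4.000]] (det J = -274.750).
Solving J·Δ = −F gives Δ = (-0.382, 0.415).
Then the next iterate is (x, y)₁ = (2.118, -0.585).

(2.118, -0.585)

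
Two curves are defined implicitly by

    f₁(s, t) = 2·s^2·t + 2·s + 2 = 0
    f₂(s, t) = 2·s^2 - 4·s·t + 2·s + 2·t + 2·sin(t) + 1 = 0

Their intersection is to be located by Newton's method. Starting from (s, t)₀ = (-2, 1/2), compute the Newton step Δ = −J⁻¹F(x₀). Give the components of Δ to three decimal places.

(1.585, 0.146)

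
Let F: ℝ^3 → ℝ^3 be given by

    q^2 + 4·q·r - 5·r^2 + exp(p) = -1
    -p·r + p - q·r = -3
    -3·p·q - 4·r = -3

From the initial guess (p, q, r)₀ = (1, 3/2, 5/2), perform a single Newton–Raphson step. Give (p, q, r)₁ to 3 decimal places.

(-2.193, 2.696, 2.320)

At (1, 3/2, 5/2): F = (-10.28172, -2.250, -11.500).
Jacobian J = [[exp(p), 2·q + 4·r, 4·q - 10·r], [-r + 1, -r, -p - q], [-3·q, -3·p, -4]].
At the point, J = [[2.71828, 13.000, -19.000], [-1.500, -2.500, -2.500], [-4.500, -3.000, -4.000]] (det J = 203.29570).
Solving J·Δ = −F gives Δ = (-3.193, 1.196, -0.180).
Then the next iterate is (p, q, r)₁ = (-2.193, 2.696, 2.320).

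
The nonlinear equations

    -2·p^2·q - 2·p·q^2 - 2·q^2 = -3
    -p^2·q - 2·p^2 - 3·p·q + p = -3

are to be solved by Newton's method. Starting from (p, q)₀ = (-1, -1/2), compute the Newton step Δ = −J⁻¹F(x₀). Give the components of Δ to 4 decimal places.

At (-1, -1/2): F = (4.0000, -1.0000).
Jacobian J = [[-4·p·q - 2·q^2, -2·p^2 - 4·p·q - 4·q], [-2·p·q - 4·p - 3·q + 1, -p^2 - 3·p]].
At the point, J = [[-2.5000, -2.0000], [5.5000, 2.0000]] (det J = 6.0000).
Solving J·Δ = −F gives Δ = (-1.0000, 3.2500).

(-1.0000, 3.2500)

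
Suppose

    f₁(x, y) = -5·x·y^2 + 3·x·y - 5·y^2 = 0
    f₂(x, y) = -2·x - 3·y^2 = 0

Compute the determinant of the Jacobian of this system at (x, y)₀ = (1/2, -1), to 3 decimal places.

J = [[-5·y^2 + 3·y, -10·x·y + 3·x - 10·y], [-2, -6·y]].
At the point, J = [[-8.000, 16.500], [-2.000, 6.000]].
det J = -15.000.

-15.000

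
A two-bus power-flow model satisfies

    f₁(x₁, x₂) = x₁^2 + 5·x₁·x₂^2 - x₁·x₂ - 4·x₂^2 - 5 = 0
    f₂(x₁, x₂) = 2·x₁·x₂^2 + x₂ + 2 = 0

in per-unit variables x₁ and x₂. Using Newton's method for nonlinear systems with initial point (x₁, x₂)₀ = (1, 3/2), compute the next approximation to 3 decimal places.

(1.529, 0.017)

At (1, 3/2): F = (-3.250, 8.000).
Jacobian J = [[2·x₁ + 5·x₂^2 - x₂, 10·x₁·x₂ - x₁ - 8·x₂], [2·x₂^2, 4·x₁·x₂ + 1]].
At the point, J = [[11.750, 2.000], [4.500, 7.000]] (det J = 73.250).
Solving J·Δ = −F gives Δ = (0.529, -1.483).
Then the next iterate is (x₁, x₂)₁ = (1.529, 0.017).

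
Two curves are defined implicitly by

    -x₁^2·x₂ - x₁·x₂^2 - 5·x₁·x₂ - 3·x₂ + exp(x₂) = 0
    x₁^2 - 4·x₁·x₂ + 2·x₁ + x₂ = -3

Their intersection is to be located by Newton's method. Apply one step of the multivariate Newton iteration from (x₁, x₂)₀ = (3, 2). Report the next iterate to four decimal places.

At (3, 2): F = (-58.610944, -4.0000).
Jacobian J = [[-2·x₁·x₂ - x₂^2 - 5·x₂, -x₁^2 - 2·x₁·x₂ - 5·x₁ + exp(x₂) - 3], [2·x₁ - 4·x₂ + 2, -4·x₁ + 1]].
At the point, J = [[-26.0000, -31.610944], [0.0000, -11.0000]] (det J = 286.0000).
Solving J·Δ = −F gives Δ = (-1.8122, -0.3636).
Then the next iterate is (x₁, x₂)₁ = (1.1878, 1.6364).

(1.1878, 1.6364)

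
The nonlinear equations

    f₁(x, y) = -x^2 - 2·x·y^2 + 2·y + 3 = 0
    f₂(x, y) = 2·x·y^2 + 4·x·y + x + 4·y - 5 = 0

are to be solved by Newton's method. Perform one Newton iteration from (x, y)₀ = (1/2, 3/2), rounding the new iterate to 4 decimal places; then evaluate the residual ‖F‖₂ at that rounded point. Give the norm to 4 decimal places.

At (1/2, 3/2): F = (3.5000, 6.7500).
Jacobian J = [[-2·x - 2·y^2, -4·x·y + 2], [2·y^2 + 4·y + 1, 4·x·y + 4·x + 4]].
At the point, J = [[-5.5000, -1.0000], [11.5000, 9.0000]] (det J = -38.0000).
Solving J·Δ = −F gives Δ = (1.0066, -2.0362).
Then the next iterate is (x, y)₁ = (1.5066, -0.5362).
Re-evaluating at (1.5066, -0.5362): F = (-1.208570, -8.003229), so ‖F‖₂ = 8.0940.

8.0940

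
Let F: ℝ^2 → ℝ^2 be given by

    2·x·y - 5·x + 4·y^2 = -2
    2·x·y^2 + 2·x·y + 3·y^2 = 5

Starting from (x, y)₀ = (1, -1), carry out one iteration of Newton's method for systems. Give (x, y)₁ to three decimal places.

At (1, -1): F = (-1.000, -2.000).
Jacobian J = [[2·y - 5, 2·x + 8·y], [2·y^2 + 2·y, 4·x·y + 2·x + 6·y]].
At the point, J = [[-7.000, -6.000], [0.000, -8.000]] (det J = 56.000).
Solving J·Δ = −F gives Δ = (0.071, -0.250).
Then the next iterate is (x, y)₁ = (1.071, -1.250).

(1.071, -1.250)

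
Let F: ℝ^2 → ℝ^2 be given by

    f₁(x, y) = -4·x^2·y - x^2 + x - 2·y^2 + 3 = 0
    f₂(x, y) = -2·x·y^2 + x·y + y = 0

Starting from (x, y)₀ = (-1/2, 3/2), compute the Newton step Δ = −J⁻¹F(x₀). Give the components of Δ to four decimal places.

(-1.1250, -1.8214)

At (-1/2, 3/2): F = (-3.7500, 3.0000).
Jacobian J = [[-8·x·y - 2·x + 1, -4·x^2 - 4·y], [-2·y^2 + y, -4·x·y + x + 1]].
At the point, J = [[8.0000, -7.0000], [-3.0000, 3.5000]] (det J = 7.0000).
Solving J·Δ = −F gives Δ = (-1.1250, -1.8214).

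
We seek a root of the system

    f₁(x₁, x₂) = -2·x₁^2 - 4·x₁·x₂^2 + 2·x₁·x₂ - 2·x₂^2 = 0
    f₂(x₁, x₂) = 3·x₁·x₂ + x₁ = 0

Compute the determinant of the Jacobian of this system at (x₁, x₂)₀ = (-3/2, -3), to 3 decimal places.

-54.000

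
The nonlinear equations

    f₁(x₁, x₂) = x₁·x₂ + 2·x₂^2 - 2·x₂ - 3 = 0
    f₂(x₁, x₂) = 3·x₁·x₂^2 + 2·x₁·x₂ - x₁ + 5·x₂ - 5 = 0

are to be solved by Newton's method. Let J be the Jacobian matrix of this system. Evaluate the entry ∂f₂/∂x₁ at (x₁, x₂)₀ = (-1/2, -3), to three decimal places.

20.000

∂f₂/∂x₁ = 3·x₂^2 + 2·x₂ - 1.
At (-1/2, -3) this is 20.000.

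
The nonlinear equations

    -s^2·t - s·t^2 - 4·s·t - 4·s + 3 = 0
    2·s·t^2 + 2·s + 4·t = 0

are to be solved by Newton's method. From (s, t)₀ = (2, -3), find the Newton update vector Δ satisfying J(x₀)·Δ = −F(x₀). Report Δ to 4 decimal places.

(-1.1818, 0.2182)

At (2, -3): F = (13.0000, 28.0000).
Jacobian J = [[-2·s·t - t^2 - 4·t - 4, -s^2 - 2·s·t - 4·s], [2·t^2 + 2, 4·s·t + 4]].
At the point, J = [[11.0000, 0.0000], [20.0000, -20.0000]] (det J = -220.0000).
Solving J·Δ = −F gives Δ = (-1.1818, 0.2182).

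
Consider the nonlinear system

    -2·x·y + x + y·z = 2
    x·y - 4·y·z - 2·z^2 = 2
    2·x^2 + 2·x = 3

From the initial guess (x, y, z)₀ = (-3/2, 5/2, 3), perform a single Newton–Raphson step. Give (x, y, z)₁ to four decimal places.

(-1.8750, 0.9806, 1.4466)

At (-3/2, 5/2, 3): F = (11.5000, -53.7500, -1.5000).
Jacobian J = [[-2·y + 1, -2·x + z, y], [y, x - 4·z, -4·y - 4·z], [4·x + 2, 0, 0]].
At the point, J = [[-4.0000, 6.0000, 2.5000], [2.5000, -13.5000, -22.0000], [-4.0000, 0.0000, 0.0000]] (det J = 393.0000).
Solving J·Δ = −F gives Δ = (-0.3750, -1.5194, -1.5534).
Then the next iterate is (x, y, z)₁ = (-1.8750, 0.9806, 1.4466).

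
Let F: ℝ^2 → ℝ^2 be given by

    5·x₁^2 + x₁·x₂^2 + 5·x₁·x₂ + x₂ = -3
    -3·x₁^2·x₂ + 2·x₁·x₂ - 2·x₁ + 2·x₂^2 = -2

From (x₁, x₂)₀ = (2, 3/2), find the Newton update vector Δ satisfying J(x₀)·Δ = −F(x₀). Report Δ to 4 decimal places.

At (2, 3/2): F = (44.0000, -9.5000).
Jacobian J = [[10·x₁ + x₂^2 + 5·x₂, 2·x₁·x₂ + 5·x₁ + 1], [-6·x₁·x₂ + 2·x₂ - 2, -3·x₁^2 + 2·x₁ + 4·x₂]].
At the point, J = [[29.7500, 17.0000], [-17.0000, -2.0000]] (det J = 229.5000).
Solving J·Δ = −F gives Δ = (-0.3203, -2.0278).

(-0.3203, -2.0278)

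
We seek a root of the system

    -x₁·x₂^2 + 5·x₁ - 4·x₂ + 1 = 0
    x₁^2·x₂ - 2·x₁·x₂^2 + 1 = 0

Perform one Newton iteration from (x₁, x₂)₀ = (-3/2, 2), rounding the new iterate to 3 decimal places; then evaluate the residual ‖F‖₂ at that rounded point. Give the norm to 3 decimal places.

79.191

At (-3/2, 2): F = (-8.500, 17.500).
Jacobian J = [[-x₂^2 + 5, -2·x₁·x₂ - 4], [2·x₁·x₂ - 2·x₂^2, x₁^2 - 4·x₁·x₂]].
At the point, J = [[1.000, 2.000], [-14.000, 14.250]] (det J = 42.250).
Solving J·Δ = −F gives Δ = (3.695, 2.402).
Then the next iterate is (x₁, x₂)₁ = (2.195, 4.402).
Re-evaluating at (2.195, 4.402): F = (-48.16684, -62.85874), so ‖F‖₂ = 79.191.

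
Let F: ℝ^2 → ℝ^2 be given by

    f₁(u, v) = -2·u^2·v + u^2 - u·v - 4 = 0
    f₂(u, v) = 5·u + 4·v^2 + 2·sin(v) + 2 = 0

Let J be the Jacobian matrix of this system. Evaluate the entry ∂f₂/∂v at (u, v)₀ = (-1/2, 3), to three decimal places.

22.020

∂f₂/∂v = 8·v + 2·cos(v).
At (-1/2, 3) this is 22.020.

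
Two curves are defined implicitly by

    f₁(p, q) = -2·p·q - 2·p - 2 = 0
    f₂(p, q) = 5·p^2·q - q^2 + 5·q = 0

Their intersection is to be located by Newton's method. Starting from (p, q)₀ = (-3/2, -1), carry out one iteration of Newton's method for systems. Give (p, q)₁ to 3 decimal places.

(-1.161, -0.333)

At (-3/2, -1): F = (-2.000, -17.250).
Jacobian J = [[-2·q - 2, -2·p], [10·p·q, 5·p^2 - 2·q + 5]].
At the point, J = [[0.000, 3.000], [15.000, 18.250]] (det J = -45.000).
Solving J·Δ = −F gives Δ = (0.339, 0.667).
Then the next iterate is (p, q)₁ = (-1.161, -0.333).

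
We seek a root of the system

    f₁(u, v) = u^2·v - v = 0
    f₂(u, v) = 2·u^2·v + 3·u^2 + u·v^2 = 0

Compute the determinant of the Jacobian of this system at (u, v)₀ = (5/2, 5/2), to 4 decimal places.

69.6875

J = [[2·u·v, u^2 - 1], [4·u·v + 6·u + v^2, 2·u^2 + 2·u·v]].
At the point, J = [[12.5000, 5.2500], [46.2500, 25.0000]].
det J = 69.6875.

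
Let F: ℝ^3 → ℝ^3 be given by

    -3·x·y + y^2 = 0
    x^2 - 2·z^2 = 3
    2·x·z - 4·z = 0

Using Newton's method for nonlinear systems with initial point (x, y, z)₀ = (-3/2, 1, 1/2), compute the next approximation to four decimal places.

(-1.5761, 0.1187, -0.0109)

At (-3/2, 1, 1/2): F = (5.5000, -1.2500, -3.5000).
Jacobian J = [[-3·y, -3·x + 2·y, 0], [2·x, 0, -4·z], [2·z, 0, 2·x - 4]].
At the point, J = [[-3.0000, 6.5000, 0.0000], [-3.0000, 0.0000, -2.0000], [1.0000, 0.0000, -7.0000]] (det J = -149.5000).
Solving J·Δ = −F gives Δ = (-0.0761, -0.8813, -0.5109).
Then the next iterate is (x, y, z)₁ = (-1.5761, 0.1187, -0.0109).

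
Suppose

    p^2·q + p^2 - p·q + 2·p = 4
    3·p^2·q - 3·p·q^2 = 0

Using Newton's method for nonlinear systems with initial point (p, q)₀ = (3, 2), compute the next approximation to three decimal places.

(1.971, 1.255)

At (3, 2): F = (23.000, 18.000).
Jacobian J = [[2·p·q + 2·p - q + 2, p^2 - p], [6·p·q - 3·q^2, 3·p^2 - 6·p·q]].
At the point, J = [[18.000, 6.000], [24.000, -9.000]] (det J = -306.000).
Solving J·Δ = −F gives Δ = (-1.029, -0.745).
Then the next iterate is (p, q)₁ = (1.971, 1.255).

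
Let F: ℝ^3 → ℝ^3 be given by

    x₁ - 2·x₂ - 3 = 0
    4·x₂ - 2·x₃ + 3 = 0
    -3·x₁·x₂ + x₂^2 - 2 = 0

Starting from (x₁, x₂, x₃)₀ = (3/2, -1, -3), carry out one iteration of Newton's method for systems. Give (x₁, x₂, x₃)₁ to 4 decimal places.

At (3/2, -1, -3): F = (0.5000, 5.0000, 3.5000).
Jacobian J = [[1, -2, 0], [0, 4, -2], [-3·x₂, -3·x₁ + 2·x₂, 0]].
At the point, J = [[1.0000, -2.0000, 0.0000], [0.0000, 4.0000, -2.0000], [3.0000, -6.5000, 0.0000]] (det J = -1.0000).
Solving J·Δ = −F gives Δ = (7.5000, 4.0000, 10.5000).
Then the next iterate is (x₁, x₂, x₃)₁ = (9.0000, 3.0000, 7.5000).

(9.0000, 3.0000, 7.5000)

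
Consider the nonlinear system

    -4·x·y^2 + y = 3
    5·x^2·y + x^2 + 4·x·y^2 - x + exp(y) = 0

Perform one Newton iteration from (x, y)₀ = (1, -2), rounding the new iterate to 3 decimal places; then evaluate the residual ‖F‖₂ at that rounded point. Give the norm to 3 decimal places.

At (1, -2): F = (-21.000, 6.13534).
Jacobian J = [[-4·y^2, -8·x·y + 1], [10·x·y + 2·x + 4·y^2 - 1, 5·x^2 + 8·x·y + exp(y)]].
At the point, J = [[-16.000, 17.000], [-3.000, -10.86466]] (det J = 224.83464).
Solving J·Δ = −F gives Δ = (-0.551, 0.717).
Then the next iterate is (x, y)₁ = (0.449, -1.283).
Re-evaluating at (0.449, -1.283): F = (-7.23938, 1.69291), so ‖F‖₂ = 7.435.

7.435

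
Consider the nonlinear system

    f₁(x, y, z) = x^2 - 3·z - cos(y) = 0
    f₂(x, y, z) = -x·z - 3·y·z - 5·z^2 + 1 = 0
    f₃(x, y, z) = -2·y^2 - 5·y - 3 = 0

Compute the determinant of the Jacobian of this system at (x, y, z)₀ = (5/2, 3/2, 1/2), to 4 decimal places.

J = [[2·x, sin(y), -3], [-z, -3·z, -x - 3·y - 10·z], [0, -4·y - 5, 0]].
At the point, J = [[5.0000, 0.997495, -3.0000], [-0.5000, -1.5000, -12.0000], [0.0000, -11.0000, 0.0000]].
det J = -676.5000.

-676.5000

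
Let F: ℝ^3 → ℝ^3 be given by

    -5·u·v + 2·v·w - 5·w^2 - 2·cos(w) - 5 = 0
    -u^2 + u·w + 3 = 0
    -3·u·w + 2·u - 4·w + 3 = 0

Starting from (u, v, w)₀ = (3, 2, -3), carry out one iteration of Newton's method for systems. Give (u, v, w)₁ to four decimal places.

(2.3929, 3.1060, 0.1786)

At (3, 2, -3): F = (-90.020015, -15.0000, 48.0000).
Jacobian J = [[-5·v, -5·u + 2·w, 2·v - 10·w + 2·sin(w)], [-2·u + w, 0, u], [-3·w + 2, 0, -3·u - 4]].
At the point, J = [[-10.0000, -21.0000, 33.717760], [-9.0000, 0.0000, 3.0000], [11.0000, 0.0000, -13.0000]] (det J = 1764.0000).
Solving J·Δ = −F gives Δ = (-0.6071, 1.1060, 3.1786).
Then the next iterate is (u, v, w)₁ = (2.3929, 3.1060, 0.1786).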